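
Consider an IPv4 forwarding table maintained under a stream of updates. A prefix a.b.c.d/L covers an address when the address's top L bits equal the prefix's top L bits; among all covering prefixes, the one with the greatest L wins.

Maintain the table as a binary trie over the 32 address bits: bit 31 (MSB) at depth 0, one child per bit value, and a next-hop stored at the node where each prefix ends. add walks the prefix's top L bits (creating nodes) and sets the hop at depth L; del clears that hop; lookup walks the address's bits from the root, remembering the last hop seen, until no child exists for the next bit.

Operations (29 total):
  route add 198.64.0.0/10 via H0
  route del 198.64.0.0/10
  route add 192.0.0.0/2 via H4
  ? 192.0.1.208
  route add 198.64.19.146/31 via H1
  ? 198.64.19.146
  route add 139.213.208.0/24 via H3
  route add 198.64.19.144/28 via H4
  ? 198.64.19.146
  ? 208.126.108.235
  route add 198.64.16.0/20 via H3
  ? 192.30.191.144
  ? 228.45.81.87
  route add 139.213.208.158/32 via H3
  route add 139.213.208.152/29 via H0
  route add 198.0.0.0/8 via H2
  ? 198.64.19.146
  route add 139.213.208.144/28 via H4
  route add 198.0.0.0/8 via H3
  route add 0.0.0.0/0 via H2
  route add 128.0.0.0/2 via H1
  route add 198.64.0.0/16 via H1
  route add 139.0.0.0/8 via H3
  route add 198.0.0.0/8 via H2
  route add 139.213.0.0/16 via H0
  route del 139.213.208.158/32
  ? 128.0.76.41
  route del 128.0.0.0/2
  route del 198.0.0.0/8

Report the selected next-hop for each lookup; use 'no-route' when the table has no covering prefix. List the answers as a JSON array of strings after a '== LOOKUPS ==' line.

Trace:
  add 198.64.0.0/10 -> H0 at depth 10
  del 198.64.0.0/10 (clear depth 10)
  add 192.0.0.0/2 -> H4 at depth 2
  ? 192.0.1.208  path d0:-→d1:-→d2:H4→d3:-→d4:-→d5:-  best=H4
  add 198.64.19.146/31 -> H1 at depth 31
  ? 198.64.19.146  path d0:-→d1:-→d2:H4→d3:-→d4:-→d5:-→d6:-→d7:-→d8:-→d9:-→d10:-→d11:-→d12:-→d13:-→d14:-→d15:-→d16:-→d17:-→d18:-→d19:-→d20:-→d21:-→d22:-→d23:-→d24:-→d25:-→d26:-→d27:-→d28:-→d29:-→d30:-→d31:H1  best=H1
  add 139.213.208.0/24 -> H3 at depth 24
  add 198.64.19.144/28 -> H4 at depth 28
  ? 198.64.19.146  path d0:-→d1:-→d2:H4→d3:-→d4:-→d5:-→d6:-→d7:-→d8:-→d9:-→d10:-→d11:-→d12:-→d13:-→d14:-→d15:-→d16:-→d17:-→d18:-→d19:-→d20:-→d21:-→d22:-→d23:-→d24:-→d25:-→d26:-→d27:-→d28:H4→d29:-→d30:-→d31:H1  best=H1
  ? 208.126.108.235  path d0:-→d1:-→d2:H4→d3:-  best=H4
  add 198.64.16.0/20 -> H3 at depth 20
  ? 192.30.191.144  path d0:-→d1:-→d2:H4→d3:-→d4:-→d5:-  best=H4
  ? 228.45.81.87  path d0:-→d1:-→d2:H4  best=H4
  add 139.213.208.158/32 -> H3 at depth 32
  add 139.213.208.152/29 -> H0 at depth 29
  add 198.0.0.0/8 -> H2 at depth 8
  ? 198.64.19.146  path d0:-→d1:-→d2:H4→d3:-→d4:-→d5:-→d6:-→d7:-→d8:H2→d9:-→d10:-→d11:-→d12:-→d13:-→d14:-→d15:-→d16:-→d17:-→d18:-→d19:-→d20:H3→d21:-→d22:-→d23:-→d24:-→d25:-→d26:-→d27:-→d28:H4→d29:-→d30:-→d31:H1  best=H1
  add 139.213.208.144/28 -> H4 at depth 28
  add 198.0.0.0/8 -> H3 at depth 8
  add 0.0.0.0/0 -> H2 at depth 0
  add 128.0.0.0/2 -> H1 at depth 2
  add 198.64.0.0/16 -> H1 at depth 16
  add 139.0.0.0/8 -> H3 at depth 8
  add 198.0.0.0/8 -> H2 at depth 8
  add 139.213.0.0/16 -> H0 at depth 16
  del 139.213.208.158/32 (clear depth 32)
  ? 128.0.76.41  path d0:H2→d1:-→d2:H1→d3:-→d4:-  best=H1
  del 128.0.0.0/2 (clear depth 2)
  del 198.0.0.0/8 (clear depth 8)

== LOOKUPS ==
["H4","H1","H1","H4","H4","H4","H1","H1"]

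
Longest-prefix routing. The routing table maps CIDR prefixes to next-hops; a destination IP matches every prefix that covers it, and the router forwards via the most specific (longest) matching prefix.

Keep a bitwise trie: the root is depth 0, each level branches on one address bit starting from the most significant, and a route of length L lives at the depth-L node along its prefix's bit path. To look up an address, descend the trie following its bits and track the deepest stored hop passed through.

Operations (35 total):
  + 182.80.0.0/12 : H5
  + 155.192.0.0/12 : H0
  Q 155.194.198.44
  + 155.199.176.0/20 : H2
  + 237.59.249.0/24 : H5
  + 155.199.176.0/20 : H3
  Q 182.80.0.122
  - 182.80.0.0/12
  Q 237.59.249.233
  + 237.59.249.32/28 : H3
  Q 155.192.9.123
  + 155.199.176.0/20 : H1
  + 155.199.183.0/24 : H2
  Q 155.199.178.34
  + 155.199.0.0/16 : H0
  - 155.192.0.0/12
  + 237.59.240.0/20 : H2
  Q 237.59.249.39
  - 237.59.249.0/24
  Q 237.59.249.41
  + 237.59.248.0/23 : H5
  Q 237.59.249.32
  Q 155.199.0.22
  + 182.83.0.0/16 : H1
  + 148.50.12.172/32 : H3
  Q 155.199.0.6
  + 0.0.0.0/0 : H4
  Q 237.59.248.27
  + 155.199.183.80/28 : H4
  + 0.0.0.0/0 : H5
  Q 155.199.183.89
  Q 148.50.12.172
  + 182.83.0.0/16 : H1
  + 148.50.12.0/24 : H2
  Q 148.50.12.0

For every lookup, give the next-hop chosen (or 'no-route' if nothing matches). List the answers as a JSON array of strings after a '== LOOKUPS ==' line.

Process each operation:
  + 182.80.0.0/12 (H5) depth=12
  + 155.192.0.0/12 (H0) depth=12
  lookup 155.194.198.44: bits 100110111100 walk d0:-→d1:-→d2:-→d3:-→d4:-→d5:-→d6:-→d7:-→d8:-→d9:-→d10:-→d11:-→d12:H0 -> H0
  + 155.199.176.0/20 (H2) depth=20
  + 237.59.249.0/24 (H5) depth=24
  + 155.199.176.0/20 (H3) depth=20
  lookup 182.80.0.122: bits 101101100101 walk d0:-→d1:-→d2:-→d3:-→d4:-→d5:-→d6:-→d7:-→d8:-→d9:-→d10:-→d11:-→d12:H5 -> H5
  - 182.80.0.0/12 clear@12
  lookup 237.59.249.233: bits 111011010011101111111001 walk d0:-→d1:-→d2:-→d3:-→d4:-→d5:-→d6:-→d7:-→d8:-→d9:-→d10:-→d11:-→d12:-→d13:-→d14:-→d15:-→d16:-→d17:-→d18:-→d19:-→d20:-→d21:-→d22:-→d23:-→d24:H5 -> H5
  + 237.59.249.32/28 (H3) depth=28
  lookup 155.192.9.123: bits 1001101111000 walk d0:-→d1:-→d2:-→d3:-→d4:-→d5:-→d6:-→d7:-→d8:-→d9:-→d10:-→d11:-→d12:H0→d13:- -> H0
  + 155.199.176.0/20 (H1) depth=20
  + 155.199.183.0/24 (H2) depth=24
  lookup 155.199.178.34: bits 100110111100011110110 walk d0:-→d1:-→d2:-→d3:-→d4:-→d5:-→d6:-→d7:-→d8:-→d9:-→d10:-→d11:-→d12:H0→d13:-→d14:-→d15:-→d16:-→d17:-→d18:-→d19:-→d20:H1→d21:- -> H1
  + 155.199.0.0/16 (H0) depth=16
  - 155.192.0.0/12 clear@12
  + 237.59.240.0/20 (H2) depth=20
  lookup 237.59.249.39: bits 1110110100111011111110010010 walk d0:-→d1:-→d2:-→d3:-→d4:-→d5:-→d6:-→d7:-→d8:-→d9:-→d10:-→d11:-→d12:-→d13:-→d14:-→d15:-→d16:-→d17:-→d18:-→d19:-→d20:H2→d21:-→d22:-→d23:-→d24:H5→d25:-→d26:-→d27:-→d28:H3 -> H3
  - 237.59.249.0/24 clear@24
  lookup 237.59.249.41: bits 1110110100111011111110010010 walk d0:-→d1:-→d2:-→d3:-→d4:-→d5:-→d6:-→d7:-→d8:-→d9:-→d10:-→d11:-→d12:-→d13:-→d14:-→d15:-→d16:-→d17:-→d18:-→d19:-→d20:H2→d21:-→d22:-→d23:-→d24:-→d25:-→d26:-→d27:-→d28:H3 -> H3
  + 237.59.248.0/23 (H5) depth=23
  lookup 237.59.249.32: bits 1110110100111011111110010010 walk d0:-→d1:-→d2:-→d3:-→d4:-→d5:-→d6:-→d7:-→d8:-→d9:-→d10:-→d11:-→d12:-→d13:-→d14:-→d15:-→d16:-→d17:-→d18:-→d19:-→d20:H2→d21:-→d22:-→d23:H5→d24:-→d25:-→d26:-→d27:-→d28:H3 -> H3
  lookup 155.199.0.22: bits 1001101111000111 walk d0:-→d1:-→d2:-→d3:-→d4:-→d5:-→d6:-→d7:-→d8:-→d9:-→d10:-→d11:-→d12:-→d13:-→d14:-→d15:-→d16:H0 -> H0
  + 182.83.0.0/16 (H1) depth=16
  + 148.50.12.172/32 (H3) depth=32
  lookup 155.199.0.6: bits 1001101111000111 walk d0:-→d1:-→d2:-→d3:-→d4:-→d5:-→d6:-→d7:-→d8:-→d9:-→d10:-→d11:-→d12:-→d13:-→d14:-→d15:-→d16:H0 -> H0
  + 0.0.0.0/0 (H4) depth=0
  lookup 237.59.248.27: bits 11101101001110111111100 walk d0:H4→d1:-→d2:-→d3:-→d4:-→d5:-→d6:-→d7:-→d8:-→d9:-→d10:-→d11:-→d12:-→d13:-→d14:-→d15:-→d16:-→d17:-→d18:-→d19:-→d20:H2→d21:-→d22:-→d23:H5 -> H5
  + 155.199.183.80/28 (H4) depth=28
  + 0.0.0.0/0 (H5) depth=0
  lookup 155.199.183.89: bits 1001101111000111101101110101 walk d0:H5→d1:-→d2:-→d3:-→d4:-→d5:-→d6:-→d7:-→d8:-→d9:-→d10:-→d11:-→d12:-→d13:-→d14:-→d15:-→d16:H0→d17:-→d18:-→d19:-→d20:H1→d21:-→d22:-→d23:-→d24:H2→d25:-→d26:-→d27:-→d28:H4 -> H4
  lookup 148.50.12.172: bits 10010100001100100000110010101100 walk d0:H5→d1:-→d2:-→d3:-→d4:-→d5:-→d6:-→d7:-→d8:-→d9:-→d10:-→d11:-→d12:-→d13:-→d14:-→d15:-→d16:-→d17:-→d18:-→d19:-→d20:-→d21:-→d22:-→d23:-→d24:-→d25:-→d26:-→d27:-→d28:-→d29:-→d30:-→d31:-→d32:H3 -> H3
  + 182.83.0.0/16 (H1) depth=16
  + 148.50.12.0/24 (H2) depth=24
  lookup 148.50.12.0: bits 100101000011001000001100 walk d0:H5→d1:-→d2:-→d3:-→d4:-→d5:-→d6:-→d7:-→d8:-→d9:-→d10:-→d11:-→d12:-→d13:-→d14:-→d15:-→d16:-→d17:-→d18:-→d19:-→d20:-→d21:-→d22:-→d23:-→d24:H2 -> H2

== LOOKUPS ==
["H0","H5","H5","H0","H1","H3","H3","H3","H0","H0","H5","H4","H3","H2"]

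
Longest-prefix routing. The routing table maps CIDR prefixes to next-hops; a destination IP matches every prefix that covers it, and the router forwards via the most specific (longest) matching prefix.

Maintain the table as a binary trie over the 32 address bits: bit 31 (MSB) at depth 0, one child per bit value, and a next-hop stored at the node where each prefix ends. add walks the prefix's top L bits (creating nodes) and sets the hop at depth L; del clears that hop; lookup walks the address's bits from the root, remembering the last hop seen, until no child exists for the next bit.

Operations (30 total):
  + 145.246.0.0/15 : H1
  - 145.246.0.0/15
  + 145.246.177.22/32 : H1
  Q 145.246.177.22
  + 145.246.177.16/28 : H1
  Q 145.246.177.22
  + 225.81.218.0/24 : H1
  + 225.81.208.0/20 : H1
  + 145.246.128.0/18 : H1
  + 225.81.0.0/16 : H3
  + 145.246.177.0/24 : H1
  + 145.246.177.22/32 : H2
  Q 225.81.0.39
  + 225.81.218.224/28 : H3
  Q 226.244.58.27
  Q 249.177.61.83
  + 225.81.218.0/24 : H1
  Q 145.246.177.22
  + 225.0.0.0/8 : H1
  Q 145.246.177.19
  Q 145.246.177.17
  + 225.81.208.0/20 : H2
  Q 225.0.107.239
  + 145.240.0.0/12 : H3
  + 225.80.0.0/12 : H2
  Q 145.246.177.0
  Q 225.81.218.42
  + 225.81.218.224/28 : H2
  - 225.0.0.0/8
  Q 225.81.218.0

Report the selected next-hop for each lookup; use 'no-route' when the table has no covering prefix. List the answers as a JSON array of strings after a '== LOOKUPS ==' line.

Trace:
  + 145.246.0.0/15 (H1) depth=15
  - 145.246.0.0/15 clear@15
  + 145.246.177.22/32 (H1) depth=32
  ? 145.246.177.22  path d0:-→d1:-→d2:-→d3:-→d4:-→d5:-→d6:-→d7:-→d8:-→d9:-→d10:-→d11:-→d12:-→d13:-→d14:-→d15:-→d16:-→d17:-→d18:-→d19:-→d20:-→d21:-→d22:-→d23:-→d24:-→d25:-→d26:-→d27:-→d28:-→d29:-→d30:-→d31:-→d32:H1  best=H1
  + 145.246.177.16/28 (H1) depth=28
  ? 145.246.177.22  path d0:-→d1:-→d2:-→d3:-→d4:-→d5:-→d6:-→d7:-→d8:-→d9:-→d10:-→d11:-→d12:-→d13:-→d14:-→d15:-→d16:-→d17:-→d18:-→d19:-→d20:-→d21:-→d22:-→d23:-→d24:-→d25:-→d26:-→d27:-→d28:H1→d29:-→d30:-→d31:-→d32:H1  best=H1
  + 225.81.218.0/24 (H1) depth=24
  + 225.81.208.0/20 (H1) depth=20
  + 145.246.128.0/18 (H1) depth=18
  + 225.81.0.0/16 (H3) depth=16
  + 145.246.177.0/24 (H1) depth=24
  + 145.246.177.22/32 (H2) depth=32
  ? 225.81.0.39  path d0:-→d1:-→d2:-→d3:-→d4:-→d5:-→d6:-→d7:-→d8:-→d9:-→d10:-→d11:-→d12:-→d13:-→d14:-→d15:-→d16:H3  best=H3
  + 225.81.218.224/28 (H3) depth=28
  ? 226.244.58.27  path d0:-→d1:-→d2:-→d3:-→d4:-→d5:-→d6:-  best=no-route
  ? 249.177.61.83  path d0:-→d1:-→d2:-→d3:-  best=no-route
  + 225.81.218.0/24 (H1) depth=24
  ? 145.246.177.22  path d0:-→d1:-→d2:-→d3:-→d4:-→d5:-→d6:-→d7:-→d8:-→d9:-→d10:-→d11:-→d12:-→d13:-→d14:-→d15:-→d16:-→d17:-→d18:H1→d19:-→d20:-→d21:-→d22:-→d23:-→d24:H1→d25:-→d26:-→d27:-→d28:H1→d29:-→d30:-→d31:-→d32:H2  best=H2
  + 225.0.0.0/8 (H1) depth=8
  ? 145.246.177.19  path d0:-→d1:-→d2:-→d3:-→d4:-→d5:-→d6:-→d7:-→d8:-→d9:-→d10:-→d11:-→d12:-→d13:-→d14:-→d15:-→d16:-→d17:-→d18:H1→d19:-→d20:-→d21:-→d22:-→d23:-→d24:H1→d25:-→d26:-→d27:-→d28:H1→d29:-  best=H1
  ? 145.246.177.17  path d0:-→d1:-→d2:-→d3:-→d4:-→d5:-→d6:-→d7:-→d8:-→d9:-→d10:-→d11:-→d12:-→d13:-→d14:-→d15:-→d16:-→d17:-→d18:H1→d19:-→d20:-→d21:-→d22:-→d23:-→d24:H1→d25:-→d26:-→d27:-→d28:H1→d29:-  best=H1
  + 225.81.208.0/20 (H2) depth=20
  ? 225.0.107.239  path d0:-→d1:-→d2:-→d3:-→d4:-→d5:-→d6:-→d7:-→d8:H1→d9:-  best=H1
  + 145.240.0.0/12 (H3) depth=12
  + 225.80.0.0/12 (H2) depth=12
  ? 145.246.177.0  path d0:-→d1:-→d2:-→d3:-→d4:-→d5:-→d6:-→d7:-→d8:-→d9:-→d10:-→d11:-→d12:H3→d13:-→d14:-→d15:-→d16:-→d17:-→d18:H1→d19:-→d20:-→d21:-→d22:-→d23:-→d24:H1→d25:-→d26:-→d27:-  best=H1
  ? 225.81.218.42  path d0:-→d1:-→d2:-→d3:-→d4:-→d5:-→d6:-→d7:-→d8:H1→d9:-→d10:-→d11:-→d12:H2→d13:-→d14:-→d15:-→d16:H3→d17:-→d18:-→d19:-→d20:H2→d21:-→d22:-→d23:-→d24:H1  best=H1
  + 225.81.218.224/28 (H2) depth=28
  - 225.0.0.0/8 clear@8
  ? 225.81.218.0  path d0:-→d1:-→d2:-→d3:-→d4:-→d5:-→d6:-→d7:-→d8:-→d9:-→d10:-→d11:-→d12:H2→d13:-→d14:-→d15:-→d16:H3→d17:-→d18:-→d19:-→d20:H2→d21:-→d22:-→d23:-→d24:H1  best=H1

== LOOKUPS ==
["H1","H1","H3","no-route","no-route","H2","H1","H1","H1","H1","H1","H1"]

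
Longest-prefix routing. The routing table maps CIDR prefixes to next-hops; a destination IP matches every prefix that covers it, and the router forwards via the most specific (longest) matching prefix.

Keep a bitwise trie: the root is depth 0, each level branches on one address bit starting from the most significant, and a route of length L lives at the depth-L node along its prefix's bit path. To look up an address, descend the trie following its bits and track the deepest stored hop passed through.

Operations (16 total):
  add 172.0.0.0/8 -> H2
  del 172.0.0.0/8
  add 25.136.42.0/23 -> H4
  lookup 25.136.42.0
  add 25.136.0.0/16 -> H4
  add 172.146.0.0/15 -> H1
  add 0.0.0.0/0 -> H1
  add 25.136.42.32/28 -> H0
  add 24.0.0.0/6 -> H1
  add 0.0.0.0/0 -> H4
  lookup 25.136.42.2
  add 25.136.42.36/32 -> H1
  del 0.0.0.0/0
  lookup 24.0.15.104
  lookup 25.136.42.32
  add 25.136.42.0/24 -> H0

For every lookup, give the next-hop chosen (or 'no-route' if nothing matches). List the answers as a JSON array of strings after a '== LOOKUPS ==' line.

Trace:
  + 172.0.0.0/8 (H2) depth=8
  del 172.0.0.0/8 (clear depth 8)
  + 25.136.42.0/23 (H4) depth=23
  Q 25.136.42.0: descend 00011001100010000010101 ; hops seen [H4] ; pick H4
  + 25.136.0.0/16 (H4) depth=16
  + 172.146.0.0/15 (H1) depth=15
  + 0.0.0.0/0 (H1) depth=0
  + 25.136.42.32/28 (H0) depth=28
  + 24.0.0.0/6 (H1) depth=6
  + 0.0.0.0/0 (H4) depth=0
  Q 25.136.42.2: descend 00011001100010000010101000 ; hops seen [H4,H1,H4,H4] ; pick H4
  + 25.136.42.36/32 (H1) depth=32
  del 0.0.0.0/0 (clear depth 0)
  Q 24.0.15.104: descend 0001100 ; hops seen [H1] ; pick H1
  Q 25.136.42.32: descend 00011001100010000010101000100 ; hops seen [H1,H4,H4,H0] ; pick H0
  + 25.136.42.0/24 (H0) depth=24

== LOOKUPS ==
["H4","H4","H1","H0"]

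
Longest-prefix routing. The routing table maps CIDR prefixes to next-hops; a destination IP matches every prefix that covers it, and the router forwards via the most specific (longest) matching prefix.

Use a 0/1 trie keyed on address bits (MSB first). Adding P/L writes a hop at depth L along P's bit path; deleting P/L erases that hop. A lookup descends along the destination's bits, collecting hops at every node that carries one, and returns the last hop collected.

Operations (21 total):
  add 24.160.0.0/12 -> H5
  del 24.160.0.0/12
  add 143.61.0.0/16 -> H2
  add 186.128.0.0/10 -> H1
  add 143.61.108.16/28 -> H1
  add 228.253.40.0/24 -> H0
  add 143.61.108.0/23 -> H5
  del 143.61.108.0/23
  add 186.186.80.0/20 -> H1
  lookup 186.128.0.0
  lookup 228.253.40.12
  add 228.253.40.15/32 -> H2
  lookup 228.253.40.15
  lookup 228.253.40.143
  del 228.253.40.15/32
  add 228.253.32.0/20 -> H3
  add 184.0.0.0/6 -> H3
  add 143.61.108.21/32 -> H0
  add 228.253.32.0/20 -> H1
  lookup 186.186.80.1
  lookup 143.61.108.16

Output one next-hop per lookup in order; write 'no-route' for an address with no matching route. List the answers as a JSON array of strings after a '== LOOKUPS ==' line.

Trace:
  + 24.160.0.0/12 (H5) depth=12
  del 24.160.0.0/12 (clear depth 12)
  + 143.61.0.0/16 (H2) depth=16
  + 186.128.0.0/10 (H1) depth=10
  + 143.61.108.16/28 (H1) depth=28
  + 228.253.40.0/24 (H0) depth=24
  + 143.61.108.0/23 (H5) depth=23
  del 143.61.108.0/23 (clear depth 23)
  + 186.186.80.0/20 (H1) depth=20
  ? 186.128.0.0  path d0:-→d1:-→d2:-→d3:-→d4:-→d5:-→d6:-→d7:-→d8:-→d9:-→d10:H1  best=H1
  ? 228.253.40.12  path d0:-→d1:-→d2:-→d3:-→d4:-→d5:-→d6:-→d7:-→d8:-→d9:-→d10:-→d11:-→d12:-→d13:-→d14:-→d15:-→d16:-→d17:-→d18:-→d19:-→d20:-→d21:-→d22:-→d23:-→d24:H0  best=H0
  + 228.253.40.15/32 (H2) depth=32
  ? 228.253.40.15  path d0:-→d1:-→d2:-→d3:-→d4:-→d5:-→d6:-→d7:-→d8:-→d9:-→d10:-→d11:-→d12:-→d13:-→d14:-→d15:-→d16:-→d17:-→d18:-→d19:-→d20:-→d21:-→d22:-→d23:-→d24:H0→d25:-→d26:-→d27:-→d28:-→d29:-→d30:-→d31:-→d32:H2  best=H2
  ? 228.253.40.143  path d0:-→d1:-→d2:-→d3:-→d4:-→d5:-→d6:-→d7:-→d8:-→d9:-→d10:-→d11:-→d12:-→d13:-→d14:-→d15:-→d16:-→d17:-→d18:-→d19:-→d20:-→d21:-→d22:-→d23:-→d24:H0  best=H0
  del 228.253.40.15/32 (clear depth 32)
  + 228.253.32.0/20 (H3) depth=20
  + 184.0.0.0/6 (H3) depth=6
  + 143.61.108.21/32 (H0) depth=32
  + 228.253.32.0/20 (H1) depth=20
  ? 186.186.80.1  path d0:-→d1:-→d2:-→d3:-→d4:-→d5:-→d6:H3→d7:-→d8:-→d9:-→d10:H1→d11:-→d12:-→d13:-→d14:-→d15:-→d16:-→d17:-→d18:-→d19:-→d20:H1  best=H1
  ? 143.61.108.16  path d0:-→d1:-→d2:-→d3:-→d4:-→d5:-→d6:-→d7:-→d8:-→d9:-→d10:-→d11:-→d12:-→d13:-→d14:-→d15:-→d16:H2→d17:-→d18:-→d19:-→d20:-→d21:-→d22:-→d23:-→d24:-→d25:-→d26:-→d27:-→d28:H1→d29:-  best=H1

== LOOKUPS ==
["H1","H0","H2","H0","H1","H1"]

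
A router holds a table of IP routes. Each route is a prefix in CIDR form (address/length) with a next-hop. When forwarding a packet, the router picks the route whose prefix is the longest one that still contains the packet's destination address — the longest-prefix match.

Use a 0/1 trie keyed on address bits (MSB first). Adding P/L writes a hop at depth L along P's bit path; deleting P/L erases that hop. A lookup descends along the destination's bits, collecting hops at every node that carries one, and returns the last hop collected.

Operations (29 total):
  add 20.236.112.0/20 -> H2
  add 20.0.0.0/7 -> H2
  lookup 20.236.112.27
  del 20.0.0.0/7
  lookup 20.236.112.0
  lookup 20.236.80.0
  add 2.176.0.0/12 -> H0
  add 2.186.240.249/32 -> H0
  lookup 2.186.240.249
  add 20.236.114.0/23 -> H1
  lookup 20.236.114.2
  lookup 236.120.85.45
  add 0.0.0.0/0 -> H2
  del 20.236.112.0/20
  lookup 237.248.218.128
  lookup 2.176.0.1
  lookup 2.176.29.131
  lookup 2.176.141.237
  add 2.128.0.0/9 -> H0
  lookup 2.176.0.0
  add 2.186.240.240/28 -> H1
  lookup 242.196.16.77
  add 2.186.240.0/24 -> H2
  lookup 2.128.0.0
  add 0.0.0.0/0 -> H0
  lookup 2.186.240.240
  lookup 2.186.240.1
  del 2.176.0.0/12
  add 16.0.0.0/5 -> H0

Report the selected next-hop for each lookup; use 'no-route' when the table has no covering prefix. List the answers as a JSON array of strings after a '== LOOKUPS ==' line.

Process each operation:
  + 20.236.112.0/20 (H2) depth=20
  + 20.0.0.0/7 (H2) depth=7
  lookup 20.236.112.27: bits 00010100111011000111 walk d0:-→d1:-→d2:-→d3:-→d4:-→d5:-→d6:-→d7:H2→d8:-→d9:-→d10:-→d11:-→d12:-→d13:-→d14:-→d15:-→d16:-→d17:-→d18:-→d19:-→d20:H2 -> H2
  - 20.0.0.0/7 clear@7
  lookup 20.236.112.0: bits 00010100111011000111 walk d0:-→d1:-→d2:-→d3:-→d4:-→d5:-→d6:-→d7:-→d8:-→d9:-→d10:-→d11:-→d12:-→d13:-→d14:-→d15:-→d16:-→d17:-→d18:-→d19:-→d20:H2 -> H2
  lookup 20.236.80.0: bits 000101001110110001 walk d0:-→d1:-→d2:-→d3:-→d4:-→d5:-→d6:-→d7:-→d8:-→d9:-→d10:-→d11:-→d12:-→d13:-→d14:-→d15:-→d16:-→d17:-→d18:- -> no-route
  + 2.176.0.0/12 (H0) depth=12
  + 2.186.240.249/32 (H0) depth=32
  lookup 2.186.240.249: bits 00000010101110101111000011111001 walk d0:-→d1:-→d2:-→d3:-→d4:-→d5:-→d6:-→d7:-→d8:-→d9:-→d10:-→d11:-→d12:H0→d13:-→d14:-→d15:-→d16:-→d17:-→d18:-→d19:-→d20:-→d21:-→d22:-→d23:-→d24:-→d25:-→d26:-→d27:-→d28:-→d29:-→d30:-→d31:-→d32:H0 -> H0
  + 20.236.114.0/23 (H1) depth=23
  lookup 20.236.114.2: bits 00010100111011000111001 walk d0:-→d1:-→d2:-→d3:-→d4:-→d5:-→d6:-→d7:-→d8:-→d9:-→d10:-→d11:-→d12:-→d13:-→d14:-→d15:-→d16:-→d17:-→d18:-→d19:-→d20:H2→d21:-→d22:-→d23:H1 -> H1
  lookup 236.120.85.45: bits ε walk d0:- -> no-route
  + 0.0.0.0/0 (H2) depth=0
  - 20.236.112.0/20 clear@20
  lookup 237.248.218.128: bits ε walk d0:H2 -> H2
  lookup 2.176.0.1: bits 000000101011 walk d0:H2→d1:-→d2:-→d3:-→d4:-→d5:-→d6:-→d7:-→d8:-→d9:-→d10:-→d11:-→d12:H0 -> H0
  lookup 2.176.29.131: bits 000000101011 walk d0:H2→d1:-→d2:-→d3:-→d4:-→d5:-→d6:-→d7:-→d8:-→d9:-→d10:-→d11:-→d12:H0 -> H0
  lookup 2.176.141.237: bits 000000101011 walk d0:H2→d1:-→d2:-→d3:-→d4:-→d5:-→d6:-→d7:-→d8:-→d9:-→d10:-→d11:-→d12:H0 -> H0
  + 2.128.0.0/9 (H0) depth=9
  lookup 2.176.0.0: bits 000000101011 walk d0:H2→d1:-→d2:-→d3:-→d4:-→d5:-→d6:-→d7:-→d8:-→d9:H0→d10:-→d11:-→d12:H0 -> H0
  + 2.186.240.240/28 (H1) depth=28
  lookup 242.196.16.77: bits ε walk d0:H2 -> H2
  + 2.186.240.0/24 (H2) depth=24
  lookup 2.128.0.0: bits 0000001010 walk d0:H2→d1:-→d2:-→d3:-→d4:-→d5:-→d6:-→d7:-→d8:-→d9:H0→d10:- -> H0
  + 0.0.0.0/0 (H0) depth=0
  lookup 2.186.240.240: bits 0000001010111010111100001111 walk d0:H0→d1:-→d2:-→d3:-→d4:-→d5:-→d6:-→d7:-→d8:-→d9:H0→d10:-→d11:-→d12:H0→d13:-→d14:-→d15:-→d16:-→d17:-→d18:-→d19:-→d20:-→d21:-→d22:-→d23:-→d24:H2→d25:-→d26:-→d27:-→d28:H1 -> H1
  lookup 2.186.240.1: bits 000000101011101011110000 walk d0:H0→d1:-→d2:-→d3:-→d4:-→d5:-→d6:-→d7:-→d8:-→d9:H0→d10:-→d11:-→d12:H0→d13:-→d14:-→d15:-→d16:-→d17:-→d18:-→d19:-→d20:-→d21:-→d22:-→d23:-→d24:H2 -> H2
  - 2.176.0.0/12 clear@12
  + 16.0.0.0/5 (H0) depth=5

== LOOKUPS ==
["H2","H2","no-route","H0","H1","no-route","H2","H0","H0","H0","H0","H2","H0","H1","H2"]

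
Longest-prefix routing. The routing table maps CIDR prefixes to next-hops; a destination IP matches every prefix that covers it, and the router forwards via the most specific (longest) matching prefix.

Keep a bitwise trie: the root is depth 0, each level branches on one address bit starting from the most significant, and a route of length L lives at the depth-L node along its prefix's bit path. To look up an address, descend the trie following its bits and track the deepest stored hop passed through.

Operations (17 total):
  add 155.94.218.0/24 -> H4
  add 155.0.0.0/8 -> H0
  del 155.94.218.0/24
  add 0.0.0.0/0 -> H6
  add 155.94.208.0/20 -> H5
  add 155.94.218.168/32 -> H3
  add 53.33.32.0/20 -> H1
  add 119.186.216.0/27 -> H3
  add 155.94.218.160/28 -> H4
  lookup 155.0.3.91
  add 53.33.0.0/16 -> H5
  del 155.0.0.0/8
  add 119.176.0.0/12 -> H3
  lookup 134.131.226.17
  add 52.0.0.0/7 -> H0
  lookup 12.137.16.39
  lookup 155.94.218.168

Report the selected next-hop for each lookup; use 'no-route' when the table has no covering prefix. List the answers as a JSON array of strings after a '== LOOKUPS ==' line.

Process each operation:
  + 155.94.218.0/24 (H4) depth=24
  + 155.0.0.0/8 (H0) depth=8
  - 155.94.218.0/24 clear@24
  + 0.0.0.0/0 (H6) depth=0
  + 155.94.208.0/20 (H5) depth=20
  + 155.94.218.168/32 (H3) depth=32
  + 53.33.32.0/20 (H1) depth=20
  + 119.186.216.0/27 (H3) depth=27
  + 155.94.218.160/28 (H4) depth=28
  Q 155.0.3.91: descend 100110110 ; hops seen [H6,H0] ; pick H0
  + 53.33.0.0/16 (H5) depth=16
  - 155.0.0.0/8 clear@8
  + 119.176.0.0/12 (H3) depth=12
  Q 134.131.226.17: descend 100 ; hops seen [H6] ; pick H6
  + 52.0.0.0/7 (H0) depth=7
  Q 12.137.16.39: descend 00 ; hops seen [H6] ; pick H6
  Q 155.94.218.168: descend 10011011010111101101101010101000 ; hops seen [H6,H5,H4,H3] ; pick H3

== LOOKUPS ==
["H0","H6","H6","H3"]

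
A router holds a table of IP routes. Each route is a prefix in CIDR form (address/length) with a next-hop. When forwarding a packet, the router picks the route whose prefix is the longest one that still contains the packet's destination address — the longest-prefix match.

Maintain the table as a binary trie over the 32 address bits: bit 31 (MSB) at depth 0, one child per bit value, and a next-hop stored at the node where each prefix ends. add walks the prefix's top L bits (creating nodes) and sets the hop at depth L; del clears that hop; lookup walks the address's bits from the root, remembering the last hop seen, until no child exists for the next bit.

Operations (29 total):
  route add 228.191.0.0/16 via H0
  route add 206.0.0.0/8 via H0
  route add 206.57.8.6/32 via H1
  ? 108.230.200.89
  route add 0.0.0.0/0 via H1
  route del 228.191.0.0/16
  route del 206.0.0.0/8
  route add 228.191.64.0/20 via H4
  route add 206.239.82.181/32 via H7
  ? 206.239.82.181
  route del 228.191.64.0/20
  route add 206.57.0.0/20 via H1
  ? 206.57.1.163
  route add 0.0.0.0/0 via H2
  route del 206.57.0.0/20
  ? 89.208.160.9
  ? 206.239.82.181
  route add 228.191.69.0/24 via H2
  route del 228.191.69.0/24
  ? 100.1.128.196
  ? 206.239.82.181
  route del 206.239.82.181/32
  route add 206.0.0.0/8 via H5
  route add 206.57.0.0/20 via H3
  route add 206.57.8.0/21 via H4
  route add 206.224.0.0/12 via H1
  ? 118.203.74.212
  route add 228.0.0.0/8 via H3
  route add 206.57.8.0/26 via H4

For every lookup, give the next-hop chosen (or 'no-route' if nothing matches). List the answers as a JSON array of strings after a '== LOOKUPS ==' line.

Apply in order:
  + 228.191.0.0/16 (H0) depth=16
  + 206.0.0.0/8 (H0) depth=8
  + 206.57.8.6/32 (H1) depth=32
  ? 108.230.200.89  path d0:-  best=no-route
  + 0.0.0.0/0 (H1) depth=0
  del 228.191.0.0/16 (clear depth 16)
  del 206.0.0.0/8 (clear depth 8)
  + 228.191.64.0/20 (H4) depth=20
  + 206.239.82.181/32 (H7) depth=32
  ? 206.239.82.181  path d0:H1→d1:-→d2:-→d3:-→d4:-→d5:-→d6:-→d7:-→d8:-→d9:-→d10:-→d11:-→d12:-→d13:-→d14:-→d15:-→d16:-→d17:-→d18:-→d19:-→d20:-→d21:-→d22:-→d23:-→d24:-→d25:-→d26:-→d27:-→d28:-→d29:-→d30:-→d31:-→d32:H7  best=H7
  del 228.191.64.0/20 (clear depth 20)
  + 206.57.0.0/20 (H1) depth=20
  ? 206.57.1.163  path d0:H1→d1:-→d2:-→d3:-→d4:-→d5:-→d6:-→d7:-→d8:-→d9:-→d10:-→d11:-→d12:-→d13:-→d14:-→d15:-→d16:-→d17:-→d18:-→d19:-→d20:H1  best=H1
  + 0.0.0.0/0 (H2) depth=0
  del 206.57.0.0/20 (clear depth 20)
  ? 89.208.160.9  path d0:H2  best=H2
  ? 206.239.82.181  path d0:H2→d1:-→d2:-→d3:-→d4:-→d5:-→d6:-→d7:-→d8:-→d9:-→d10:-→d11:-→d12:-→d13:-→d14:-→d15:-→d16:-→d17:-→d18:-→d19:-→d20:-→d21:-→d22:-→d23:-→d24:-→d25:-→d26:-→d27:-→d28:-→d29:-→d30:-→d31:-→d32:H7  best=H7
  + 228.191.69.0/24 (H2) depth=24
  del 228.191.69.0/24 (clear depth 24)
  ? 100.1.128.196  path d0:H2  best=H2
  ? 206.239.82.181  path d0:H2→d1:-→d2:-→d3:-→d4:-→d5:-→d6:-→d7:-→d8:-→d9:-→d10:-→d11:-→d12:-→d13:-→d14:-→d15:-→d16:-→d17:-→d18:-→d19:-→d20:-→d21:-→d22:-→d23:-→d24:-→d25:-→d26:-→d27:-→d28:-→d29:-→d30:-→d31:-→d32:H7  best=H7
  del 206.239.82.181/32 (clear depth 32)
  + 206.0.0.0/8 (H5) depth=8
  + 206.57.0.0/20 (H3) depth=20
  + 206.57.8.0/21 (H4) depth=21
  + 206.224.0.0/12 (H1) depth=12
  ? 118.203.74.212  path d0:H2  best=H2
  + 228.0.0.0/8 (H3) depth=8
  + 206.57.8.0/26 (H4) depth=26

== LOOKUPS ==
["no-route","H7","H1","H2","H7","H2","H7","H2"]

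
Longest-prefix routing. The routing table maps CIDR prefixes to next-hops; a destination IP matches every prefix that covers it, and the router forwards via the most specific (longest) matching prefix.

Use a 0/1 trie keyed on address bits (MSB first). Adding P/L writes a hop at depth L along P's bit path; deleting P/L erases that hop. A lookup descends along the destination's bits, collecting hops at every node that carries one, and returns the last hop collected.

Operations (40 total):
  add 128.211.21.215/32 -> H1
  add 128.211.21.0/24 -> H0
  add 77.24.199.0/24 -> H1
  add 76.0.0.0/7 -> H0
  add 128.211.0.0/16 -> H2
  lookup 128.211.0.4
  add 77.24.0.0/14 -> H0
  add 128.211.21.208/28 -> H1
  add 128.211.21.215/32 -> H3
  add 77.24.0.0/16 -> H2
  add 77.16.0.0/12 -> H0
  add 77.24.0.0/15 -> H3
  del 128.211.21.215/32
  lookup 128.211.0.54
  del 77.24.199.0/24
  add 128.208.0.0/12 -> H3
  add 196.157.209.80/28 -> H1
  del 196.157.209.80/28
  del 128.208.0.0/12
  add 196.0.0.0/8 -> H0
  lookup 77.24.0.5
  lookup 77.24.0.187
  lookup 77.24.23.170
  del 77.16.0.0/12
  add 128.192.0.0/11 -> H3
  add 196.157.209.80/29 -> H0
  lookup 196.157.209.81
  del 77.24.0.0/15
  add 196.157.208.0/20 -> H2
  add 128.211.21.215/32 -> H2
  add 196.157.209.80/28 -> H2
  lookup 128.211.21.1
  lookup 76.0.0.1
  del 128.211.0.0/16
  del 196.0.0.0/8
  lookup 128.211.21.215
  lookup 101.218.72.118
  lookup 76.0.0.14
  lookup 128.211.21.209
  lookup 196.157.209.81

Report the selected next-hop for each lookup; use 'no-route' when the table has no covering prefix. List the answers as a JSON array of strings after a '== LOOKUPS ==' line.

Trace:
  add 128.211.21.215/32 -> H1 at depth 32
  add 128.211.21.0/24 -> H0 at depth 24
  add 77.24.199.0/24 -> H1 at depth 24
  add 76.0.0.0/7 -> H0 at depth 7
  add 128.211.0.0/16 -> H2 at depth 16
  lookup 128.211.0.4: bits 1000000011010011000 walk d0:-→d1:-→d2:-→d3:-→d4:-→d5:-→d6:-→d7:-→d8:-→d9:-→d10:-→d11:-→d12:-→d13:-→d14:-→d15:-→d16:H2→d17:-→d18:-→d19:- -> H2
  add 77.24.0.0/14 -> H0 at depth 14
  add 128.211.21.208/28 -> H1 at depth 28
  add 128.211.21.215/32 -> H3 at depth 32
  add 77.24.0.0/16 -> H2 at depth 16
  add 77.16.0.0/12 -> H0 at depth 12
  add 77.24.0.0/15 -> H3 at depth 15
  - 128.211.21.215/32 clear@32
  lookup 128.211.0.54: bits 1000000011010011000 walk d0:-→d1:-→d2:-→d3:-→d4:-→d5:-→d6:-→d7:-→d8:-→d9:-→d10:-→d11:-→d12:-→d13:-→d14:-→d15:-→d16:H2→d17:-→d18:-→d19:- -> H2
  - 77.24.199.0/24 clear@24
  add 128.208.0.0/12 -> H3 at depth 12
  add 196.157.209.80/28 -> H1 at depth 28
  - 196.157.209.80/28 clear@28
  - 128.208.0.0/12 clear@12
  add 196.0.0.0/8 -> H0 at depth 8
  lookup 77.24.0.5: bits 0100110100011000 walk d0:-→d1:-→d2:-→d3:-→d4:-→d5:-→d6:-→d7:H0→d8:-→d9:-→d10:-→d11:-→d12:H0→d13:-→d14:H0→d15:H3→d16:H2 -> H2
  lookup 77.24.0.187: bits 0100110100011000 walk d0:-→d1:-→d2:-→d3:-→d4:-→d5:-→d6:-→d7:H0→d8:-→d9:-→d10:-→d11:-→d12:H0→d13:-→d14:H0→d15:H3→d16:H2 -> H2
  lookup 77.24.23.170: bits 0100110100011000 walk d0:-→d1:-→d2:-→d3:-→d4:-→d5:-→d6:-→d7:H0→d8:-→d9:-→d10:-→d11:-→d12:H0→d13:-→d14:H0→d15:H3→d16:H2 -> H2
  - 77.16.0.0/12 clear@12
  add 128.192.0.0/11 -> H3 at depth 11
  add 196.157.209.80/29 -> H0 at depth 29
  lookup 196.157.209.81: bits 11000100100111011101000101010 walk d0:-→d1:-→d2:-→d3:-→d4:-→d5:-→d6:-→d7:-→d8:H0→d9:-→d10:-→d11:-→d12:-→d13:-→d14:-→d15:-→d16:-→d17:-→d18:-→d19:-→d20:-→d21:-→d22:-→d23:-→d24:-→d25:-→d26:-→d27:-→d28:-→d29:H0 -> H0
  - 77.24.0.0/15 clear@15
  add 196.157.208.0/20 -> H2 at depth 20
  add 128.211.21.215/32 -> H2 at depth 32
  add 196.157.209.80/28 -> H2 at depth 28
  lookup 128.211.21.1: bits 100000001101001100010101 walk d0:-→d1:-→d2:-→d3:-→d4:-→d5:-→d6:-→d7:-→d8:-→d9:-→d10:-→d11:H3→d12:-→d13:-→d14:-→d15:-→d16:H2→d17:-→d18:-→d19:-→d20:-→d21:-→d22:-→d23:-→d24:H0 -> H0
  lookup 76.0.0.1: bits 0100110 walk d0:-→d1:-→d2:-→d3:-→d4:-→d5:-→d6:-→d7:H0 -> H0
  - 128.211.0.0/16 clear@16
  - 196.0.0.0/8 clear@8
  lookup 128.211.21.215: bits 10000000110100110001010111010111 walk d0:-→d1:-→d2:-→d3:-→d4:-→d5:-→d6:-→d7:-→d8:-→d9:-→d10:-→d11:H3→d12:-→d13:-→d14:-→d15:-→d16:-→d17:-→d18:-→d19:-→d20:-→d21:-→d22:-→d23:-→d24:H0→d25:-→d26:-→d27:-→d28:H1→d29:-→d30:-→d31:-→d32:H2 -> H2
  lookup 101.218.72.118: bits 01 walk d0:-→d1:-→d2:- -> no-route
  lookup 76.0.0.14: bits 0100110 walk d0:-→d1:-→d2:-→d3:-→d4:-→d5:-→d6:-→d7:H0 -> H0
  lookup 128.211.21.209: bits 10000000110100110001010111010 walk d0:-→d1:-→d2:-→d3:-→d4:-→d5:-→d6:-→d7:-→d8:-→d9:-→d10:-→d11:H3→d12:-→d13:-→d14:-→d15:-→d16:-→d17:-→d18:-→d19:-→d20:-→d21:-→d22:-→d23:-→d24:H0→d25:-→d26:-→d27:-→d28:H1→d29:- -> H1
  lookup 196.157.209.81: bits 11000100100111011101000101010 walk d0:-→d1:-→d2:-→d3:-→d4:-→d5:-→d6:-→d7:-→d8:-→d9:-→d10:-→d11:-→d12:-→d13:-→d14:-→d15:-→d16:-→d17:-→d18:-→d19:-→d20:H2→d21:-→d22:-→d23:-→d24:-→d25:-→d26:-→d27:-→d28:H2→d29:H0 -> H0

== LOOKUPS ==
["H2","H2","H2","H2","H2","H0","H0","H0","H2","no-route","H0","H1","H0"]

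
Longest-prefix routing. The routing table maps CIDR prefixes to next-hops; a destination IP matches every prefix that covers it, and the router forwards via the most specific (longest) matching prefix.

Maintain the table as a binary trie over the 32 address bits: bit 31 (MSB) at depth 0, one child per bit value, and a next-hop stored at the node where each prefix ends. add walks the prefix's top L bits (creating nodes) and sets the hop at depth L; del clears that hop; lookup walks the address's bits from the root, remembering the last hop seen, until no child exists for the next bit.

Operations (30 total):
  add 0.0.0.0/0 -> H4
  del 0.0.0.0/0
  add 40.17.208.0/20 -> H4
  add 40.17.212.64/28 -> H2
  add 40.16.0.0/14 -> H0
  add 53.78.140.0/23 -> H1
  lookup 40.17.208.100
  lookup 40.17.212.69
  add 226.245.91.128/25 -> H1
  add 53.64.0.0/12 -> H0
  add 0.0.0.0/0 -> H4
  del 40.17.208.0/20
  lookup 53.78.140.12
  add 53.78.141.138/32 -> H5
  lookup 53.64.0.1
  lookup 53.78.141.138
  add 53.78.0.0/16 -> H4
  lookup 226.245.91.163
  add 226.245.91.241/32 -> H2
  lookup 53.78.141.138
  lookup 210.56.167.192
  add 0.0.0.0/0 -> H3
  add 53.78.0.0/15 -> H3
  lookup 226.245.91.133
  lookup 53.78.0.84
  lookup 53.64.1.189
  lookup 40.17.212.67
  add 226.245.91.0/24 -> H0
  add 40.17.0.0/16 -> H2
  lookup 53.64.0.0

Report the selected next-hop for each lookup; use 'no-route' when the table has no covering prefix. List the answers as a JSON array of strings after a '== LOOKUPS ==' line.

Apply in order:
  add 0.0.0.0/0 -> H4 at depth 0
  - 0.0.0.0/0 clear@0
  add 40.17.208.0/20 -> H4 at depth 20
  add 40.17.212.64/28 -> H2 at depth 28
  add 40.16.0.0/14 -> H0 at depth 14
  add 53.78.140.0/23 -> H1 at depth 23
  Q 40.17.208.100: descend 001010000001000111010 ; hops seen [H0,H4] ; pick H4
  Q 40.17.212.69: descend 0010100000010001110101000100 ; hops seen [H0,H4,H2] ; pick H2
  add 226.245.91.128/25 -> H1 at depth 25
  add 53.64.0.0/12 -> H0 at depth 12
  add 0.0.0.0/0 -> H4 at depth 0
  - 40.17.208.0/20 clear@20
  Q 53.78.140.12: descend 00110101010011101000110 ; hops seen [H4,H0,H1] ; pick H1
  add 53.78.141.138/32 -> H5 at depth 32
  Q 53.64.0.1: descend 001101010100 ; hops seen [H4,H0] ; pick H0
  Q 53.78.141.138: descend 00110101010011101000110110001010 ; hops seen [H4,H0,H1,H5] ; pick H5
  add 53.78.0.0/16 -> H4 at depth 16
  Q 226.245.91.163: descend 1110001011110101010110111 ; hops seen [H4,H1] ; pick H1
  add 226.245.91.241/32 -> H2 at depth 32
  Q 53.78.141.138: descend 00110101010011101000110110001010 ; hops seen [H4,H0,H4,H1,H5] ; pick H5
  Q 210.56.167.192: descend 11 ; hops seen [H4] ; pick H4
  add 0.0.0.0/0 -> H3 at depth 0
  add 53.78.0.0/15 -> H3 at depth 15
  Q 226.245.91.133: descend 1110001011110101010110111 ; hops seen [H3,H1] ; pick H1
  Q 53.78.0.84: descend 0011010101001110 ; hops seen [H3,H0,H3,H4] ; pick H4
  Q 53.64.1.189: descend 001101010100 ; hops seen [H3,H0] ; pick H0
  Q 40.17.212.67: descend 0010100000010001110101000100 ; hops seen [H3,H0,H2] ; pick H2
  add 226.245.91.0/24 -> H0 at depth 24
  add 40.17.0.0/16 -> H2 at depth 16
  Q 53.64.0.0: descend 001101010100 ; hops seen [H3,H0] ; pick H0

== LOOKUPS ==
["H4","H2","H1","H0","H5","H1","H5","H4","H1","H4","H0","H2","H0"]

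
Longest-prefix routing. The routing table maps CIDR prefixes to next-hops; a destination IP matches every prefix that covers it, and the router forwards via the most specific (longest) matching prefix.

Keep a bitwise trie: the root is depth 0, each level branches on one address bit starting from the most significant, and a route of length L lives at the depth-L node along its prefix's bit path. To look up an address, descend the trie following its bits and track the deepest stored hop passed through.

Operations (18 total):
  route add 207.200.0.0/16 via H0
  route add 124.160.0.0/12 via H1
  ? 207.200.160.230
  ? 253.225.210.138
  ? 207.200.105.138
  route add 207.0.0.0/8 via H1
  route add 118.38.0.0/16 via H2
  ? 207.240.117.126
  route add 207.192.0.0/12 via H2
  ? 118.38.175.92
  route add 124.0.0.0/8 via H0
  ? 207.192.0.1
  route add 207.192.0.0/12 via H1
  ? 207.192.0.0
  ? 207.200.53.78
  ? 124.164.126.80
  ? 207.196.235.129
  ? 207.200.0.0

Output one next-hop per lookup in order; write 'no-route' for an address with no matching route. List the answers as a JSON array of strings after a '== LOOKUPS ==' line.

Apply in order:
  add 207.200.0.0/16 -> H0 at depth 16
  add 124.160.0.0/12 -> H1 at depth 12
  Q 207.200.160.230: descend 1100111111001000 ; hops seen [H0] ; pick H0
  Q 253.225.210.138: descend 11 ; hops seen [∅] ; pick no-route
  Q 207.200.105.138: descend 1100111111001000 ; hops seen [H0] ; pick H0
  add 207.0.0.0/8 -> H1 at depth 8
  add 118.38.0.0/16 -> H2 at depth 16
  Q 207.240.117.126: descend 1100111111 ; hops seen [H1] ; pick H1
  add 207.192.0.0/12 -> H2 at depth 12
  Q 118.38.175.92: descend 0111011000100110 ; hops seen [H2] ; pick H2
  add 124.0.0.0/8 -> H0 at depth 8
  Q 207.192.0.1: descend 110011111100 ; hops seen [H1,H2] ; pick H2
  add 207.192.0.0/12 -> H1 at depth 12
  Q 207.192.0.0: descend 110011111100 ; hops seen [H1,H1] ; pick H1
  Q 207.200.53.78: descend 1100111111001000 ; hops seen [H1,H1,H0] ; pick H0
  Q 124.164.126.80: descend 011111001010 ; hops seen [H0,H1] ; pick H1
  Q 207.196.235.129: descend 110011111100 ; hops seen [H1,H1] ; pick H1
  Q 207.200.0.0: descend 1100111111001000 ; hops seen [H1,H1,H0] ; pick H0

== LOOKUPS ==
["H0","no-route","H0","H1","H2","H2","H1","H0","H1","H1","H0"]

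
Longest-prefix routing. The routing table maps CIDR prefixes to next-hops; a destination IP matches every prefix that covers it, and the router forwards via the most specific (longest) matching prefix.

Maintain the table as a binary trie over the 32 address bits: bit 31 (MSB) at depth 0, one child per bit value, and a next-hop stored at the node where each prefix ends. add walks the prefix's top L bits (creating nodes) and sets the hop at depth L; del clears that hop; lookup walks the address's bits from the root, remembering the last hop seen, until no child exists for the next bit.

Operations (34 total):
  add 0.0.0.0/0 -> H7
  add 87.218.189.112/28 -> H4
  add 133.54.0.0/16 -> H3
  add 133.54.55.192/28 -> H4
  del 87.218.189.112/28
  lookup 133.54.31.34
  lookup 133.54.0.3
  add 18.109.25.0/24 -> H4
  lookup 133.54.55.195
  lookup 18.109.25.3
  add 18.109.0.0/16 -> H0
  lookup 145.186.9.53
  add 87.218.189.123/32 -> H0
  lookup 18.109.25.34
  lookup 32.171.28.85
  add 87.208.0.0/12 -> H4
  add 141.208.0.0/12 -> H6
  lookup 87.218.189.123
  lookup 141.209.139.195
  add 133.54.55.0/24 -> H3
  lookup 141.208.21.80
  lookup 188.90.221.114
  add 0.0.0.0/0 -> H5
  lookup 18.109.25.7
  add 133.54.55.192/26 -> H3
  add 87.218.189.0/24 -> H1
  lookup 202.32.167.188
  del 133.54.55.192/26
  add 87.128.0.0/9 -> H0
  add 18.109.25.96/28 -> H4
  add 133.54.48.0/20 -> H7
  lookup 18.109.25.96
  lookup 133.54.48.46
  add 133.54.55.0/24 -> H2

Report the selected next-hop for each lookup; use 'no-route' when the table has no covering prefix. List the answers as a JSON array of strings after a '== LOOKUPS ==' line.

Apply in order:
  add 0.0.0.0/0 -> H7 at depth 0
  add 87.218.189.112/28 -> H4 at depth 28
  add 133.54.0.0/16 -> H3 at depth 16
  add 133.54.55.192/28 -> H4 at depth 28
  del 87.218.189.112/28 (clear depth 28)
  Q 133.54.31.34: descend 100001010011011000 ; hops seen [H7,H3] ; pick H3
  Q 133.54.0.3: descend 100001010011011000 ; hops seen [H7,H3] ; pick H3
  add 18.109.25.0/24 -> H4 at depth 24
  Q 133.54.55.195: descend 1000010100110110001101111100 ; hops seen [H7,H3,H4] ; pick H4
  Q 18.109.25.3: descend 000100100110110100011001 ; hops seen [H7,H4] ; pick H4
  add 18.109.0.0/16 -> H0 at depth 16
  Q 145.186.9.53: descend 100 ; hops seen [H7] ; pick H7
  add 87.218.189.123/32 -> H0 at depth 32
  Q 18.109.25.34: descend 000100100110110100011001 ; hops seen [H7,H0,H4] ; pick H4
  Q 32.171.28.85: descend 00 ; hops seen [H7] ; pick H7
  add 87.208.0.0/12 -> H4 at depth 12
  add 141.208.0.0/12 -> H6 at depth 12
  Q 87.218.189.123: descend 01010111110110101011110101111011 ; hops seen [H7,H4,H0] ; pick H0
  Q 141.209.139.195: descend 100011011101 ; hops seen [H7,H6] ; pick H6
  add 133.54.55.0/24 -> H3 at depth 24
  Q 141.208.21.80: descend 100011011101 ; hops seen [H7,H6] ; pick H6
  Q 188.90.221.114: descend 10 ; hops seen [H7] ; pick H7
  add 0.0.0.0/0 -> H5 at depth 0
  Q 18.109.25.7: descend 000100100110110100011001 ; hops seen [H5,H0,H4] ; pick H4
  add 133.54.55.192/26 -> H3 at depth 26
  add 87.218.189.0/24 -> H1 at depth 24
  Q 202.32.167.188: descend 1 ; hops seen [H5] ; pick H5
  del 133.54.55.192/26 (clear depth 26)
  add 87.128.0.0/9 -> H0 at depth 9
  add 18.109.25.96/28 -> H4 at depth 28
  add 133.54.48.0/20 -> H7 at depth 20
  Q 18.109.25.96: descend 0001001001101101000110010110 ; hops seen [H5,H0,H4,H4] ; pick H4
  Q 133.54.48.46: descend 100001010011011000110 ; hops seen [H5,H3,H7] ; pick H7
  add 133.54.55.0/24 -> H2 at depth 24

== LOOKUPS ==
["H3","H3","H4","H4","H7","H4","H7","H0","H6","H6","H7","H4","H5","H4","H7"]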